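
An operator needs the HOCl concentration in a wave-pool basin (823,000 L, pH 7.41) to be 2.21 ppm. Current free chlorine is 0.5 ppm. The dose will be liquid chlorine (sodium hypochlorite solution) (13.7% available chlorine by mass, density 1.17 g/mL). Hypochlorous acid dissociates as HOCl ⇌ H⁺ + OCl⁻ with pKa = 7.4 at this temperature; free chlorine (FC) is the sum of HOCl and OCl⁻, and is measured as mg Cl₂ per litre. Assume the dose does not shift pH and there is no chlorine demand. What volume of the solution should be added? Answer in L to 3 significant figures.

[OCl⁻]/[HOCl] = 10^(pH − pKa) = 10^(7.41 − 7.4) = 1.023; fraction as HOCl = 1/(1 + 1.023) = 0.4942.
Free chlorine required for 2.21 ppm HOCl: 2.21 / 0.4942 = 4.471 ppm.
FC to add: 4.471 − 0.5 = 3.971 mg/L as Cl₂.
Cl₂ equivalent: 3.971 mg/L × 823,000 L = 3269 g.
Product at 13.7% available Cl: 3269 / 0.137 = 23,860 g.
Volume: 23,860 g ÷ 1.17 g/mL = 20,390 mL.

20.4 L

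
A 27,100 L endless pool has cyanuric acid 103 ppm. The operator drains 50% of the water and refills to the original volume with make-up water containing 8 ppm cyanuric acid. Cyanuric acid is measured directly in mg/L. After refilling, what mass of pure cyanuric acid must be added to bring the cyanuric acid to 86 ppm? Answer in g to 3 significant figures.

827 g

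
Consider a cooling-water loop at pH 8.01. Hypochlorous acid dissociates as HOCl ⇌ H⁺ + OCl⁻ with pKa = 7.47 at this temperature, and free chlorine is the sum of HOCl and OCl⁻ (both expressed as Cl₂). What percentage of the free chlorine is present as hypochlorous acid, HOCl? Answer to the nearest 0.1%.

[OCl⁻]/[HOCl] = 10^(pH − pKa) = 10^(8.01 − 7.47) = 10^0.54 = 3.467.
Fraction as HOCl = 1 / (1 + 3.467) = 0.2238.

22.4%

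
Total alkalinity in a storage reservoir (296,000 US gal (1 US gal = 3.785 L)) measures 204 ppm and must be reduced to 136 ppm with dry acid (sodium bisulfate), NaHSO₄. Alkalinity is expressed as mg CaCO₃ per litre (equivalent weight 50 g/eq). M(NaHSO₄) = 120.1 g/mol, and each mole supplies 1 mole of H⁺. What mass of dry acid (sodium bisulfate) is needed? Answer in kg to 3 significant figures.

Volume: 296,000 US gal × 3.785 L/gal = 1,120,360 L.
Alkalinity to neutralize: (204 − 136) = 68 mg/L as CaCO₃ × 1,120,360 L = 76,180 g as CaCO₃.
Equivalents of H⁺ required: 76,180 ÷ 50 g/eq = 1524 eq = 1524 mol NaHSO₄.
Mass of NaHSO₄: 1524 × 120.1 = 183,000 g.

183 kg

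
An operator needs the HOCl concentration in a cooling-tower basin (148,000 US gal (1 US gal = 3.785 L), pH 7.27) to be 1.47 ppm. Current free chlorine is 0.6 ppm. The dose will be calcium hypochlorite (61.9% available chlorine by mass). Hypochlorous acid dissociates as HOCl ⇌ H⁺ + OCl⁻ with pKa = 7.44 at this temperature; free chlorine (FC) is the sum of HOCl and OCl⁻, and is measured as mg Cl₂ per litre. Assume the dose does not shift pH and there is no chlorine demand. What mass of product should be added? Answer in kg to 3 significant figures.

1.69 kg

Volume: 148,000 US gal × 3.785 L/gal = 560,180 L.
[OCl⁻]/[HOCl] = 10^(pH − pKa) = 10^(7.27 − 7.44) = 0.6761; fraction as HOCl = 1/(1 + 0.6761) = 0.5966.
Free chlorine required for 1.47 ppm HOCl: 1.47 / 0.5966 = 2.464 ppm.
FC to add: 2.464 − 0.6 = 1.864 mg/L as Cl₂.
Cl₂ equivalent: 1.864 mg/L × 560,180 L = 1044 g.
Product at 61.9% available Cl: 1044 / 0.619 = 1687 g.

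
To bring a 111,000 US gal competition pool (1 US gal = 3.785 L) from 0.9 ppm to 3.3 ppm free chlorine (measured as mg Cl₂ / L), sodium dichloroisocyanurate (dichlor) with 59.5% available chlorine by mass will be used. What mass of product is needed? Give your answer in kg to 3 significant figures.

1.69 kg

Volume: 111,000 US gal × 3.785 L/gal = 420,135 L.
Chlorine deficit: 3.3 − 0.9 = 2.4 ppm = 2.4 mg/L as Cl₂.
Cl₂ equivalent needed: 2.4 mg/L × 420,135 L = 1,008,000 mg = 1008 g.
Product at 59.5% available chlorine: 1008 / 0.595 = 1695 g.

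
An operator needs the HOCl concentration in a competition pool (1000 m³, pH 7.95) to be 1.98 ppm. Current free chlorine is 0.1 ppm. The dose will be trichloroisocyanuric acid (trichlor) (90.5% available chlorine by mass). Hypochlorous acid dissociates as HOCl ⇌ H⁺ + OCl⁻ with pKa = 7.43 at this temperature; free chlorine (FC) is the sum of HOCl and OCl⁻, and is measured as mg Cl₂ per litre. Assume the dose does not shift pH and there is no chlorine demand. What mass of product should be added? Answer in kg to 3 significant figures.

Volume: 1000 m³ = 1,000,000 L.
[OCl⁻]/[HOCl] = 10^(pH − pKa) = 10^(7.95 − 7.43) = 3.311; fraction as HOCl = 1/(1 + 3.311) = 0.2319.
Free chlorine required for 1.98 ppm HOCl: 1.98 / 0.2319 = 8.536 ppm.
FC to add: 8.536 − 0.1 = 8.436 mg/L as Cl₂.
Cl₂ equivalent: 8.436 mg/L × 1,000,000 L = 8436 g.
Product at 90.5% available Cl: 8436 / 0.905 = 9322 g.

9.32 kg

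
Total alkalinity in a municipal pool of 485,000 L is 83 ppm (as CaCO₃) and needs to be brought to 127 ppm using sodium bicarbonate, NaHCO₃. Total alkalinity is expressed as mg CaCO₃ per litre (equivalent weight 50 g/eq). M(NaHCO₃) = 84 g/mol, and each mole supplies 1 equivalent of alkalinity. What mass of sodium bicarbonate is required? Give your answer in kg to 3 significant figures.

Alkalinity to add: (127 − 83) = 44 mg/L as CaCO₃ × 485,000 L = 21,340 g as CaCO₃.
Equivalents: 21,340 g ÷ 50 g/eq = 426.8 eq.
NaHCO₃ supplies 1 eq per mole → 426.8 mol.
Mass: 426.8 mol × 84 g/mol = 35,850 g.

35.9 kg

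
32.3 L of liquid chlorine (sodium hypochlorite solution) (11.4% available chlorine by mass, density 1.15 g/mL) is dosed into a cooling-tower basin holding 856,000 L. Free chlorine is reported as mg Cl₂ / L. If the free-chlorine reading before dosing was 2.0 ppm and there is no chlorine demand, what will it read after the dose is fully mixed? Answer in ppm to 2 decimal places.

6.95 ppm

Mass of solution: 32.3 L × 1000 mL/L × 1.15 g/mL = 37,140 g.
Available chlorine delivered: 37,140 g × 0.114 = 4235 g as Cl₂.
Concentration rise: 4235 g / 856,000 L = 4.947 mg/L = 4.95 ppm.
Final FC: 2.0 + 4.95 = 6.95 ppm.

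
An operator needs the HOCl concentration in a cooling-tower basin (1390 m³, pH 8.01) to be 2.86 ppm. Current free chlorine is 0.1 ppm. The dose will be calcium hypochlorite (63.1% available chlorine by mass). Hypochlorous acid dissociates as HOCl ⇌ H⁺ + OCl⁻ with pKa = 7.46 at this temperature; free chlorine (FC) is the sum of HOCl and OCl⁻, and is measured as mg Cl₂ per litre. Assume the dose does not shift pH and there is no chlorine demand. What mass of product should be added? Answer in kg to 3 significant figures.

Volume: 1390 m³ = 1,390,000 L.
[OCl⁻]/[HOCl] = 10^(pH − pKa) = 10^(8.01 − 7.46) = 3.548; fraction as HOCl = 1/(1 + 3.548) = 0.2199.
Free chlorine required for 2.86 ppm HOCl: 2.86 / 0.2199 = 13.01 ppm.
FC to add: 13.01 − 0.1 = 12.91 mg/L as Cl₂.
Cl₂ equivalent: 12.91 mg/L × 1,390,000 L = 17,940 g.
Product at 63.1% available Cl: 17,940 / 0.631 = 28,430 g.

28.4 kg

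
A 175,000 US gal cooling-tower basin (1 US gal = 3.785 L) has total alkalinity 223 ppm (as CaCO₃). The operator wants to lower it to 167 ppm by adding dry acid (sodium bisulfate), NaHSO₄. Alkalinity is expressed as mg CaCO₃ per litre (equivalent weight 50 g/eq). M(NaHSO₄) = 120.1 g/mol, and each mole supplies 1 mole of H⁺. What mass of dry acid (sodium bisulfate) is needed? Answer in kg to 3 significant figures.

89.1 kg

Volume: 175,000 US gal × 3.785 L/gal = 662,375 L.
Alkalinity to neutralize: (223 − 167) = 56 mg/L as CaCO₃ × 662,375 L = 37,090 g as CaCO₃.
Equivalents of H⁺ required: 37,090 ÷ 50 g/eq = 741.9 eq = 741.9 mol NaHSO₄.
Mass of NaHSO₄: 741.9 × 120.1 = 89,100 g.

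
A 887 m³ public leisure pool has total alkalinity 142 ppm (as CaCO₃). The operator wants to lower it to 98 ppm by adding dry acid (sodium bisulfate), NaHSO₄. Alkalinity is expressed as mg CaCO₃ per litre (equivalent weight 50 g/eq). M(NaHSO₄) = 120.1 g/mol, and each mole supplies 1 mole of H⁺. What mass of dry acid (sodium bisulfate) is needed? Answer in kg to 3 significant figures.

93.7 kg

Volume: 887 m³ = 887,000 L.
Alkalinity to neutralize: (142 − 98) = 44 mg/L as CaCO₃ × 887,000 L = 39,030 g as CaCO₃.
Equivalents of H⁺ required: 39,030 ÷ 50 g/eq = 780.6 eq = 780.6 mol NaHSO₄.
Mass of NaHSO₄: 780.6 × 120.1 = 93,750 g.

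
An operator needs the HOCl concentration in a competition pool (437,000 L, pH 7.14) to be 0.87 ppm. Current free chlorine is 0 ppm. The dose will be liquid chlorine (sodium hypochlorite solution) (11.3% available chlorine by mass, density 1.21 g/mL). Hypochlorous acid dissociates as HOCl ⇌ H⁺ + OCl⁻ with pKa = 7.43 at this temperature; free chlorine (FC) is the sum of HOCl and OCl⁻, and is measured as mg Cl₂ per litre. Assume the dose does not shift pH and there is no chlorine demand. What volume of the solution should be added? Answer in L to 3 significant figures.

4.21 L

[OCl⁻]/[HOCl] = 10^(pH − pKa) = 10^(7.14 − 7.43) = 0.5129; fraction as HOCl = 1/(1 + 0.5129) = 0.661.
Free chlorine required for 0.87 ppm HOCl: 0.87 / 0.661 = 1.316 ppm.
FC to add: 1.316 − 0 = 1.316 mg/L as Cl₂.
Cl₂ equivalent: 1.316 mg/L × 437,000 L = 575.2 g.
Product at 11.3% available Cl: 575.2 / 0.113 = 5090 g.
Volume: 5090 g ÷ 1.21 g/mL = 4207 mL.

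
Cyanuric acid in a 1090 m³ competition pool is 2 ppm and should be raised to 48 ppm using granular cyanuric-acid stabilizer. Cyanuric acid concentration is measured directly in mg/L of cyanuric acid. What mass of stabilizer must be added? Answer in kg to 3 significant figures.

50.1 kg

Volume: 1090 m³ = 1,090,000 L.
CYA to add: (48 − 2) = 46 mg/L × 1,090,000 L = 50,140 g cyanuric acid.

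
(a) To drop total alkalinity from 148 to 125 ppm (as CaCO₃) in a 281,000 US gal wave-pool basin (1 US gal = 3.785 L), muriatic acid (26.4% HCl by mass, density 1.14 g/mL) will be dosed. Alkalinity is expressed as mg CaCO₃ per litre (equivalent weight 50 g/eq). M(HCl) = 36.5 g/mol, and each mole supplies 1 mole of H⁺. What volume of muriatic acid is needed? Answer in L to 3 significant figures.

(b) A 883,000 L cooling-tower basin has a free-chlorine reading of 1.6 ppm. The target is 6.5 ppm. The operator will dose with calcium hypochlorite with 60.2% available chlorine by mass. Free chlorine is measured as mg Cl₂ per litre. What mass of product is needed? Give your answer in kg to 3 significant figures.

(a) 59.3 L; (b) 7.19 kg

(a) Volume: 281,000 US gal × 3.785 L/gal = 1,063,585 L.
(a) Alkalinity to neutralize: (148 − 125) = 23 mg/L as CaCO₃ × 1,063,585 L = 24,460 g as CaCO₃.
(a) Equivalents of H⁺ required: 24,460 ÷ 50 g/eq = 489.2 eq = 489.2 mol HCl.
(a) Mass of HCl: 489.2 × 36.5 = 17,860 g.
(a) Mass of 26.4% solution: 17,860 / 0.264 = 67,640 g.
(a) Volume: 67,640 g ÷ 1.14 g/mL = 59,340 mL.

(b) Chlorine deficit: 6.5 − 1.6 = 4.9 ppm = 4.9 mg/L as Cl₂.
(b) Cl₂ equivalent needed: 4.9 mg/L × 883,000 L = 4,327,000 mg = 4327 g.
(b) Product at 60.2% available chlorine: 4327 / 0.602 = 7187 g.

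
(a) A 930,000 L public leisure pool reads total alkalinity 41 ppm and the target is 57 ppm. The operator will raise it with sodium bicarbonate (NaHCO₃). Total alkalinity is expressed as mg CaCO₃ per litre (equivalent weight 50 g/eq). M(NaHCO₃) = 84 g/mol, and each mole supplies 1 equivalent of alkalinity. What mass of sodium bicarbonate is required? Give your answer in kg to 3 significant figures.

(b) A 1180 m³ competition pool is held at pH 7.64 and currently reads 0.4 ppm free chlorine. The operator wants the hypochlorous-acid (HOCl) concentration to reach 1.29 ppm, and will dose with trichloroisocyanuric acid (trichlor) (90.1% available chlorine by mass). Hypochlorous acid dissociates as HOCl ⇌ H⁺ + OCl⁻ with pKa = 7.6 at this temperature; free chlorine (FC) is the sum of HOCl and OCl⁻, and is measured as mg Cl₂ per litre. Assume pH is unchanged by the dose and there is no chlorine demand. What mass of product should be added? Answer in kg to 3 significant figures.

(a) 25.0 kg; (b) 3.02 kg

(a) Alkalinity to add: (57 − 41) = 16 mg/L as CaCO₃ × 930,000 L = 14,880 g as CaCO₃.
(a) Equivalents: 14,880 g ÷ 50 g/eq = 297.6 eq.
(a) NaHCO₃ supplies 1 eq per mole → 297.6 mol.
(a) Mass: 297.6 mol × 84 g/mol = 25,000 g.

(b) Volume: 1180 m³ = 1,180,000 L.
(b) [OCl⁻]/[HOCl] = 10^(pH − pKa) = 10^(7.64 − 7.6) = 1.096; fraction as HOCl = 1/(1 + 1.096) = 0.477.
(b) Free chlorine required for 1.29 ppm HOCl: 1.29 / 0.477 = 2.704 ppm.
(b) FC to add: 2.704 − 0.4 = 2.304 mg/L as Cl₂.
(b) Cl₂ equivalent: 2.304 mg/L × 1,180,000 L = 2719 g.
(b) Product at 90.1% available Cl: 2719 / 0.901 = 3018 g.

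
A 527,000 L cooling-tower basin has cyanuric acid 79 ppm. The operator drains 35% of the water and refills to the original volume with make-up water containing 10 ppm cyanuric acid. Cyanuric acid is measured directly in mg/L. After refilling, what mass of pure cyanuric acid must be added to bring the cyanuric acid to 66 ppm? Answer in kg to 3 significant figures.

After draining 35% and refilling: 79 × 0.65 + 10 × 0.35 = 54.85 ppm.
Deficit to target: 66 − 54.85 = 11.15 mg/L.
Mass: 11.15 mg/L × 527,000 L = 5876 g cyanuric acid.

5.88 kg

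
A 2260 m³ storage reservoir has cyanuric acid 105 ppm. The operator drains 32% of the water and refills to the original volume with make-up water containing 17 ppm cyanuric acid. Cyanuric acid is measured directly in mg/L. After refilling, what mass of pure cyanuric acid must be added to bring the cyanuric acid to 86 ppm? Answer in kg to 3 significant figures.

20.7 kg

Volume: 2260 m³ = 2,260,000 L.
After draining 32% and refilling: 105 × 0.68 + 17 × 0.32 = 76.84 ppm.
Deficit to target: 86 − 76.84 = 9.16 mg/L.
Mass: 9.16 mg/L × 2,260,000 L = 20,700 g cyanuric acid.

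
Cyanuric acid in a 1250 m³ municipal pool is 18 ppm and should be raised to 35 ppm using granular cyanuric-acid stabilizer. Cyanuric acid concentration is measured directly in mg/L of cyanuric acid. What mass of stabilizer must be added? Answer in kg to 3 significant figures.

21.2 kg

Volume: 1250 m³ = 1,250,000 L.
CYA to add: (35 − 18) = 17 mg/L × 1,250,000 L = 21,250 g cyanuric acid.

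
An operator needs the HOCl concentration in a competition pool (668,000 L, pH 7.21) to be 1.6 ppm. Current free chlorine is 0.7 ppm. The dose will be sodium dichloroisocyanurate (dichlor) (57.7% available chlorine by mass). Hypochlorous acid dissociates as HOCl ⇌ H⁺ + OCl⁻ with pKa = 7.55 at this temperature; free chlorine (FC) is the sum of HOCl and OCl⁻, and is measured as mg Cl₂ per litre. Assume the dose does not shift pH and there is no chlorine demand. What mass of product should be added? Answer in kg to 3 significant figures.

[OCl⁻]/[HOCl] = 10^(pH − pKa) = 10^(7.21 − 7.55) = 0.4571; fraction as HOCl = 1/(1 + 0.4571) = 0.6863.
Free chlorine required for 1.6 ppm HOCl: 1.6 / 0.6863 = 2.331 ppm.
FC to add: 2.331 − 0.7 = 1.631 mg/L as Cl₂.
Cl₂ equivalent: 1.631 mg/L × 668,000 L = 1090 g.
Product at 57.7% available Cl: 1090 / 0.577 = 1889 g.

1.89 kg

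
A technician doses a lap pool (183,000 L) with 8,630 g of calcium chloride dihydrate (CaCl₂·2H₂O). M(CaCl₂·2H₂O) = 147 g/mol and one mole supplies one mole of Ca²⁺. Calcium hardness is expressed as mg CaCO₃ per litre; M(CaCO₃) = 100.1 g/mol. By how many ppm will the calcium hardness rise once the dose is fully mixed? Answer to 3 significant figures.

Moles of Ca²⁺: 8,630 g ÷ 147 g/mol = 58.71 mol.
As CaCO₃: 58.71 mol × 100.1 g/mol = 5877 g.
Rise: 5877 g / 183,000 L × 1000 = 32.11 mg/L.

32.1 ppm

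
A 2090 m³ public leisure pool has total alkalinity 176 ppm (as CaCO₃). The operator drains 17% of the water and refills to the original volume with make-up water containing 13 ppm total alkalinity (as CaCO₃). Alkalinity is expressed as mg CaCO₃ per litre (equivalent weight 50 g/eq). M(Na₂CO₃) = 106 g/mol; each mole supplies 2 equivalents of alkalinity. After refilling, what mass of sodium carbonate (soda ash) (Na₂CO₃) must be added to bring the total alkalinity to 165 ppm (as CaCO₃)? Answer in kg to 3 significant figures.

37.0 kg

Volume: 2090 m³ = 2,090,000 L.
After draining 17% and refilling: 176 × 0.83 + 13 × 0.17 = 148.29 ppm.
Deficit to target: 165 − 148.29 = 16.71 mg/L.
As CaCO₃: 16.71 mg/L × 2,090,000 L = 34,920 g; ÷ 50 g/eq ÷ 2 = 349.2 mol Na₂CO₃.
Mass: 349.2 × 106 = 37,020 g.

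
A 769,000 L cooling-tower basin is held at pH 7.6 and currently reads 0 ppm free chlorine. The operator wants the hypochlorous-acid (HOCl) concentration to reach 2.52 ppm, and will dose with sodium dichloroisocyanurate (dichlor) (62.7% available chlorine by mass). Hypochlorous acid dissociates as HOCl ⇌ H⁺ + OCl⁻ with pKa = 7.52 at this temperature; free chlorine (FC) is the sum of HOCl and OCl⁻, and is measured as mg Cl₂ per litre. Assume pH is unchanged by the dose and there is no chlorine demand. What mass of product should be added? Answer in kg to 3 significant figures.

[OCl⁻]/[HOCl] = 10^(pH − pKa) = 10^(7.6 − 7.52) = 1.202; fraction as HOCl = 1/(1 + 1.202) = 0.4541.
Free chlorine required for 2.52 ppm HOCl: 2.52 / 0.4541 = 5.55 ppm.
FC to add: 5.55 − 0 = 5.55 mg/L as Cl₂.
Cl₂ equivalent: 5.55 mg/L × 769,000 L = 4268 g.
Product at 62.7% available Cl: 4268 / 0.627 = 6807 g.

6.81 kg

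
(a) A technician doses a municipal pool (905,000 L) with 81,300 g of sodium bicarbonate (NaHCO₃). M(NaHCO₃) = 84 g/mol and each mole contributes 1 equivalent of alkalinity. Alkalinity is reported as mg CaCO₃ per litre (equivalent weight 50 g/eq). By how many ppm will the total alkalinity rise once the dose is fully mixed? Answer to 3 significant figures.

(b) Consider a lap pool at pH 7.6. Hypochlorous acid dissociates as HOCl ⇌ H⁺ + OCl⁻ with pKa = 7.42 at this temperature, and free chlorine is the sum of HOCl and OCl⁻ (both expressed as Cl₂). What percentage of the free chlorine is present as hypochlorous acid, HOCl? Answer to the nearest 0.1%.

(a) 53.5 ppm; (b) 39.8%

(a) Moles of NaHCO₃: 81,300 g ÷ 84 g/mol = 967.9 mol → 967.9 eq of alkalinity.
(a) As CaCO₃: 967.9 eq × 50 g/eq = 48,390 g.
(a) Rise: 48,390 g / 905,000 L × 1000 = 53.47 mg/L.

(b) [OCl⁻]/[HOCl] = 10^(pH − pKa) = 10^(7.6 − 7.42) = 10^0.18 = 1.514.
(b) Fraction as HOCl = 1 / (1 + 1.514) = 0.3978.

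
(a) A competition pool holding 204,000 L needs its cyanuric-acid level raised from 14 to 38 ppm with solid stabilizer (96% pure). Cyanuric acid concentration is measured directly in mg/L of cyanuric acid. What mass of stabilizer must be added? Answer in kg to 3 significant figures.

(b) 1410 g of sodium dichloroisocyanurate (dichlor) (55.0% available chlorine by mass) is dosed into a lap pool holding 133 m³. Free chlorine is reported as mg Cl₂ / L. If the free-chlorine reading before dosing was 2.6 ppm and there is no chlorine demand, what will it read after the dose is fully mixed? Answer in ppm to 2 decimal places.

(a) CYA to add: (38 − 14) = 24 mg/L × 204,000 L = 4896 g cyanuric acid.
(a) At 96% purity: 4896 / 0.96 = 5100 g product.

(b) Volume: 133 m³ = 133,000 L.
(b) Available chlorine delivered: 1410 g × 0.55 = 775.5 g as Cl₂.
(b) Concentration rise: 775.5 g / 133,000 L = 5.831 mg/L = 5.83 ppm.
(b) Final FC: 2.6 + 5.83 = 8.43 ppm.

(a) 5.10 kg; (b) 8.43 ppm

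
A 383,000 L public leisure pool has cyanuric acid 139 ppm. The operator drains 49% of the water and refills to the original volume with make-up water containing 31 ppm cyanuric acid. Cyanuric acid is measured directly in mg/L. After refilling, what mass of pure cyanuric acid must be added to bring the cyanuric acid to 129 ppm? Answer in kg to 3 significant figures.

16.4 kg

After draining 49% and refilling: 139 × 0.51 + 31 × 0.49 = 86.08 ppm.
Deficit to target: 129 − 86.08 = 42.92 mg/L.
Mass: 42.92 mg/L × 383,000 L = 16,440 g cyanuric acid.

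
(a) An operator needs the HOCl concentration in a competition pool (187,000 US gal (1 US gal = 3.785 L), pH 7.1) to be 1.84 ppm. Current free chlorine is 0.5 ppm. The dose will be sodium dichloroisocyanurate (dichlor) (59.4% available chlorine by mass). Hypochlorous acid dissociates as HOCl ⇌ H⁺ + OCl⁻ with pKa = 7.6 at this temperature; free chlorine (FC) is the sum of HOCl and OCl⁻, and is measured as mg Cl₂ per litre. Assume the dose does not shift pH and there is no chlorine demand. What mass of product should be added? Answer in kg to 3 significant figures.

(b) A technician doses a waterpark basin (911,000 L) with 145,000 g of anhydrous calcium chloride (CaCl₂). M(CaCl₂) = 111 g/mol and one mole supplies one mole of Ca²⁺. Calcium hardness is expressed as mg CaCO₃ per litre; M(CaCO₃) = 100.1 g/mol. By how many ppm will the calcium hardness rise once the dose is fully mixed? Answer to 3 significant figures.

(a) Volume: 187,000 US gal × 3.785 L/gal = 707,795 L.
(a) [OCl⁻]/[HOCl] = 10^(pH − pKa) = 10^(7.1 − 7.6) = 0.3162; fraction as HOCl = 1/(1 + 0.3162) = 0.7597.
(a) Free chlorine required for 1.84 ppm HOCl: 1.84 / 0.7597 = 2.422 ppm.
(a) FC to add: 2.422 − 0.5 = 1.922 mg/L as Cl₂.
(a) Cl₂ equivalent: 1.922 mg/L × 707,795 L = 1360 g.
(a) Product at 59.4% available Cl: 1360 / 0.594 = 2290 g.

(b) Moles of Ca²⁺: 145,000 g ÷ 111 g/mol = 1306 mol.
(b) As CaCO₃: 1306 mol × 100.1 g/mol = 130,800 g.
(b) Rise: 130,800 g / 911,000 L × 1000 = 143.5 mg/L.

(a) 2.29 kg; (b) 144 ppm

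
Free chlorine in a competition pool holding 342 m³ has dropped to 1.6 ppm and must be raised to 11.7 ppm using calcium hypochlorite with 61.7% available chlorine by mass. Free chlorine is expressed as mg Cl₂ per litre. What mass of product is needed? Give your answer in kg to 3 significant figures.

Volume: 342 m³ = 342,000 L.
Chlorine deficit: 11.7 − 1.6 = 10.1 ppm = 10.1 mg/L as Cl₂.
Cl₂ equivalent needed: 10.1 mg/L × 342,000 L = 3,454,000 mg = 3454 g.
Product at 61.7% available chlorine: 3454 / 0.617 = 5598 g.

5.60 kg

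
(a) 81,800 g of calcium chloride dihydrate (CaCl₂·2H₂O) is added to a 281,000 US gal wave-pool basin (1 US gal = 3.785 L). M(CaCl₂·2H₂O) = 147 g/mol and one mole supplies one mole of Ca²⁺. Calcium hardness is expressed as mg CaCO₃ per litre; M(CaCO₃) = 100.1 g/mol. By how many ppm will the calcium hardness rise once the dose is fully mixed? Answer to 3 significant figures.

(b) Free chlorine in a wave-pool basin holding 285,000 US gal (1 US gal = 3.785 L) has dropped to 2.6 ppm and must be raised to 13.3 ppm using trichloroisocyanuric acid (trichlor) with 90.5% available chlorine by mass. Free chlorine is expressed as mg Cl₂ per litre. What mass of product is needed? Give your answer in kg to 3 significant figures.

(a) 52.4 ppm; (b) 12.8 kg

(a) Volume: 281,000 US gal × 3.785 L/gal = 1,063,585 L.
(a) Moles of Ca²⁺: 81,800 g ÷ 147 g/mol = 556.5 mol.
(a) As CaCO₃: 556.5 mol × 100.1 g/mol = 55,700 g.
(a) Rise: 55,700 g / 1,063,585 L × 1000 = 52.37 mg/L.

(b) Volume: 285,000 US gal × 3.785 L/gal = 1,078,725 L.
(b) Chlorine deficit: 13.3 − 2.6 = 10.7 ppm = 10.7 mg/L as Cl₂.
(b) Cl₂ equivalent needed: 10.7 mg/L × 1,078,725 L = 11,540,000 mg = 11,540 g.
(b) Product at 90.5% available chlorine: 11,540 / 0.905 = 12,750 g.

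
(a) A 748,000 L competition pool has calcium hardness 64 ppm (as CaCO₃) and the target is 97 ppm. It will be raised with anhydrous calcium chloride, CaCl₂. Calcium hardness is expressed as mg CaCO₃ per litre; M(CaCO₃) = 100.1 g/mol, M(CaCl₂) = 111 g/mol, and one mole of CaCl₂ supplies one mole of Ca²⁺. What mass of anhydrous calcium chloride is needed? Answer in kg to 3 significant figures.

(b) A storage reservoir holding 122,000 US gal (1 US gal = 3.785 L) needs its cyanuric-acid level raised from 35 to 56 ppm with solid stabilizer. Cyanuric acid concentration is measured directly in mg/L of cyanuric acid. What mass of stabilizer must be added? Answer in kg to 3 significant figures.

(a) Hardness to add: (97 − 64) = 33 mg/L as CaCO₃ × 748,000 L = 24,680 g as CaCO₃.
(a) Moles of Ca²⁺ (1 mol Ca²⁺ ≡ 1 mol CaCO₃): 24,680 / 100.1 g/mol = 246.6 mol.
(a) Mass of CaCl₂: 246.6 × 111 = 27,370 g.

(b) Volume: 122,000 US gal × 3.785 L/gal = 461,770 L.
(b) CYA to add: (56 − 35) = 21 mg/L × 461,770 L = 9697 g cyanuric acid.

(a) 27.4 kg; (b) 9.70 kg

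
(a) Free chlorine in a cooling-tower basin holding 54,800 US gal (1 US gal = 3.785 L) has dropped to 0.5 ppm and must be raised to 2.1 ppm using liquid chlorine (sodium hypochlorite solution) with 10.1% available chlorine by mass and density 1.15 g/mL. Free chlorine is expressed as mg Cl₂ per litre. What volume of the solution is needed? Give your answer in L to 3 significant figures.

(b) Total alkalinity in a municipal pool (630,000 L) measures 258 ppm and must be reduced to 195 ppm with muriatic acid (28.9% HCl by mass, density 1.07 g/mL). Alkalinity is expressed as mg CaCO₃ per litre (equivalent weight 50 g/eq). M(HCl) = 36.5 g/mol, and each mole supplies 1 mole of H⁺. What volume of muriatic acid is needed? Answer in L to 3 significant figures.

(a) 2.86 L; (b) 93.7 L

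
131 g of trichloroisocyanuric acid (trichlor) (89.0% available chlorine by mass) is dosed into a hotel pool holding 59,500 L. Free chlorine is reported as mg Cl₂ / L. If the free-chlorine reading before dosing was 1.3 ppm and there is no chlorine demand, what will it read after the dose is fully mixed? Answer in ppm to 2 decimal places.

Available chlorine delivered: 131 g × 0.89 = 116.6 g as Cl₂.
Concentration rise: 116.6 g / 59,500 L = 1.959 mg/L = 1.96 ppm.
Final FC: 1.3 + 1.96 = 3.26 ppm.

3.26 ppm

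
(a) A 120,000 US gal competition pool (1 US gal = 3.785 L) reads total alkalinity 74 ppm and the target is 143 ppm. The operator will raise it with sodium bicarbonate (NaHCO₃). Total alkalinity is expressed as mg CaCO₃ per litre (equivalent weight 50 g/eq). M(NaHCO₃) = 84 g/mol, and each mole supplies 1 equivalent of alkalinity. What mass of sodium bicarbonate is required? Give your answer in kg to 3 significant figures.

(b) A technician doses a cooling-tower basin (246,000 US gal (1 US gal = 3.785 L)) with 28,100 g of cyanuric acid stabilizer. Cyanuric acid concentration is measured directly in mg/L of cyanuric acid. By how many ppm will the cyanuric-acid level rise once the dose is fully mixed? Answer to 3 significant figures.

(a) Volume: 120,000 US gal × 3.785 L/gal = 454,200 L.
(a) Alkalinity to add: (143 − 74) = 69 mg/L as CaCO₃ × 454,200 L = 31,340 g as CaCO₃.
(a) Equivalents: 31,340 g ÷ 50 g/eq = 626.8 eq.
(a) NaHCO₃ supplies 1 eq per mole → 626.8 mol.
(a) Mass: 626.8 mol × 84 g/mol = 52,650 g.

(b) Volume: 246,000 US gal × 3.785 L/gal = 931,110 L.
(b) Rise: 28,100 g / 931,110 L × 1000 = 30.18 mg/L.

(a) 52.7 kg; (b) 30.2 ppm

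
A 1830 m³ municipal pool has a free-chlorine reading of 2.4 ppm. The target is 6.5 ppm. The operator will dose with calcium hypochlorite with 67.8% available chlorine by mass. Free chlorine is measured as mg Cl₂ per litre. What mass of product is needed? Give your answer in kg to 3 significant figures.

Volume: 1830 m³ = 1,830,000 L.
Chlorine deficit: 6.5 − 2.4 = 4.1 ppm = 4.1 mg/L as Cl₂.
Cl₂ equivalent needed: 4.1 mg/L × 1,830,000 L = 7,503,000 mg = 7503 g.
Product at 67.8% available chlorine: 7503 / 0.678 = 11,070 g.

11.1 kg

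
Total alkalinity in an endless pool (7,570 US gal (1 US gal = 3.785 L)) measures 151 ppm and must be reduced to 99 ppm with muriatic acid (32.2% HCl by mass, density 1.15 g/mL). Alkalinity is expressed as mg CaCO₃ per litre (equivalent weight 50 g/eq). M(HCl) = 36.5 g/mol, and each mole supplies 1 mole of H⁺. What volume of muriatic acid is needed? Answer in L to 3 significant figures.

Volume: 7,570 US gal × 3.785 L/gal = 28,652 L.
Alkalinity to neutralize: (151 − 99) = 52 mg/L as CaCO₃ × 28,652 L = 1490 g as CaCO₃.
Equivalents of H⁺ required: 1490 ÷ 50 g/eq = 29.8 eq = 29.8 mol HCl.
Mass of HCl: 29.8 × 36.5 = 1088 g.
Mass of 32.2% solution: 1088 / 0.322 = 3378 g.
Volume: 3378 g ÷ 1.15 g/mL = 2937 mL.

2.94 L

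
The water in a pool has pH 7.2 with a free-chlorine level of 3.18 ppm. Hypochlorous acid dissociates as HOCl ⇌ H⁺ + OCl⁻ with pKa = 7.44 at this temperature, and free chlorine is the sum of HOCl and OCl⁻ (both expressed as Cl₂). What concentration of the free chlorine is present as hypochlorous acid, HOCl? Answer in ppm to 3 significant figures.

[OCl⁻]/[HOCl] = 10^(pH − pKa) = 10^(7.2 − 7.44) = 10^-0.24 = 0.5754.
Fraction as HOCl = 1 / (1 + 0.5754) = 0.6347.
HOCl = 0.6347 × 3.18 ppm = 2.018 ppm.

2.02 ppm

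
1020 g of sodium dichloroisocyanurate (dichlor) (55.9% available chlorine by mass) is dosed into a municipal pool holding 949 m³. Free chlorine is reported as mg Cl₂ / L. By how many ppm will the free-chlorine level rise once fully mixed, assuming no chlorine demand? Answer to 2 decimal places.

Volume: 949 m³ = 949,000 L.
Available chlorine delivered: 1020 g × 0.559 = 570.2 g as Cl₂.
Concentration rise: 570.2 g / 949,000 L = 0.6008 mg/L = 0.60 ppm.

0.60 ppm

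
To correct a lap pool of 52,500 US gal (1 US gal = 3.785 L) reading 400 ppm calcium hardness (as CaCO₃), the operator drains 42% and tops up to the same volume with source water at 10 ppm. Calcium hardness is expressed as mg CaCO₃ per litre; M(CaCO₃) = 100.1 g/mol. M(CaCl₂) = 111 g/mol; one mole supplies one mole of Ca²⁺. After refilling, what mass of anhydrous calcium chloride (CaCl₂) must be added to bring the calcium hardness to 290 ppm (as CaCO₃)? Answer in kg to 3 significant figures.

11.9 kg

Volume: 52,500 US gal × 3.785 L/gal = 198,712 L.
After draining 42% and refilling: 400 × 0.58 + 10 × 0.42 = 236.2 ppm.
Deficit to target: 290 − 236.2 = 53.8 mg/L.
As CaCO₃: 53.8 mg/L × 198,712 L = 10,690 g; ÷ 100.1 = 106.8 mol Ca²⁺.
Mass: 106.8 × 111 = 11,850 g.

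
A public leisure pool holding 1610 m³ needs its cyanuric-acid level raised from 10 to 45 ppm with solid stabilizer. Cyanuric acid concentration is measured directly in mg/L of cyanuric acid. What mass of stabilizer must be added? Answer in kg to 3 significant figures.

56.4 kg

Volume: 1610 m³ = 1,610,000 L.
CYA to add: (45 − 10) = 35 mg/L × 1,610,000 L = 56,350 g cyanuric acid.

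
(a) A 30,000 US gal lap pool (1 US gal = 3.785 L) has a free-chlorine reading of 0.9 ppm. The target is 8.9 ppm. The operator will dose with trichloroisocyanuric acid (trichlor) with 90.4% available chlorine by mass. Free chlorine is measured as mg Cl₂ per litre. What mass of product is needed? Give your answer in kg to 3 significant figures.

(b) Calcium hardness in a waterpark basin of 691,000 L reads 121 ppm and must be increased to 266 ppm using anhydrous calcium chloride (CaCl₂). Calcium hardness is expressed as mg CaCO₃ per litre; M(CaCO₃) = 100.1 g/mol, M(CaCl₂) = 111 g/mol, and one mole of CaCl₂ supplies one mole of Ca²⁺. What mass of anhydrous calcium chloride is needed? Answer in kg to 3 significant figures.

(a) 1.00 kg; (b) 111 kg

(a) Volume: 30,000 US gal × 3.785 L/gal = 113,550 L.
(a) Chlorine deficit: 8.9 − 0.9 = 8 ppm = 8 mg/L as Cl₂.
(a) Cl₂ equivalent needed: 8 mg/L × 113,550 L = 908,400 mg = 908.4 g.
(a) Product at 90.4% available chlorine: 908.4 / 0.904 = 1005 g.

(b) Hardness to add: (266 − 121) = 145 mg/L as CaCO₃ × 691,000 L = 100,200 g as CaCO₃.
(b) Moles of Ca²⁺ (1 mol Ca²⁺ ≡ 1 mol CaCO₃): 100,200 / 100.1 g/mol = 1001 mol.
(b) Mass of CaCl₂: 1001 × 111 = 111,100 g.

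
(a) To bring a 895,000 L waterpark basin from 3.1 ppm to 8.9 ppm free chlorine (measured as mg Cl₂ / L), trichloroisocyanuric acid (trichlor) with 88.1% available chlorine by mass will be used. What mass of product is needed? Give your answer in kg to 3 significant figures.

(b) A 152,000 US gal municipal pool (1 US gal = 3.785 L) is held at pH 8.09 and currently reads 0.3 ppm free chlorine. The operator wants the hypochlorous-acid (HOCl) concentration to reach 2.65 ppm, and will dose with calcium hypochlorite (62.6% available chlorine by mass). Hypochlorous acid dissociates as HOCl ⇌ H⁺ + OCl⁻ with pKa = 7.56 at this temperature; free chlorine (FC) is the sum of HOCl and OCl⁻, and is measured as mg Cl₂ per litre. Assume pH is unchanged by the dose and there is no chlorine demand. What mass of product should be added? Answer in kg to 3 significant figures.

(a) 5.89 kg; (b) 10.4 kg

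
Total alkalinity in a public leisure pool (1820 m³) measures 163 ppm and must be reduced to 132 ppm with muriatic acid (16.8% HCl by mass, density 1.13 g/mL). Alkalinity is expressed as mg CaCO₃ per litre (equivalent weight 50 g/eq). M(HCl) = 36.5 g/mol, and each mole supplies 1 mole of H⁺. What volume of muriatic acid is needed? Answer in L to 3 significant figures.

Volume: 1820 m³ = 1,820,000 L.
Alkalinity to neutralize: (163 − 132) = 31 mg/L as CaCO₃ × 1,820,000 L = 56,420 g as CaCO₃.
Equivalents of H⁺ required: 56,420 ÷ 50 g/eq = 1128 eq = 1128 mol HCl.
Mass of HCl: 1128 × 36.5 = 41,190 g.
Mass of 16.8% solution: 41,190 / 0.168 = 245,200 g.
Volume: 245,200 g ÷ 1.13 g/mL = 217,000 mL.

217 L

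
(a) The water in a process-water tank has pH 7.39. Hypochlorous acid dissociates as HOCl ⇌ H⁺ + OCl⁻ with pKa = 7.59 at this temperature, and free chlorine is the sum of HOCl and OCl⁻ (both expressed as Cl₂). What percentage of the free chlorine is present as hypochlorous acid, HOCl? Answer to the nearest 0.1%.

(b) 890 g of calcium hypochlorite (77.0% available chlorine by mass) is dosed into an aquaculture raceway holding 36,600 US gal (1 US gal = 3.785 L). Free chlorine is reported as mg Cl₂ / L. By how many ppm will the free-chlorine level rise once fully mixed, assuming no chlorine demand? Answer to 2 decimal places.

(a) [OCl⁻]/[HOCl] = 10^(pH − pKa) = 10^(7.39 − 7.59) = 10^-0.20 = 0.631.
(a) Fraction as HOCl = 1 / (1 + 0.631) = 0.6131.

(b) Volume: 36,600 US gal × 3.785 L/gal = 138,531 L.
(b) Available chlorine delivered: 890 g × 0.77 = 685.3 g as Cl₂.
(b) Concentration rise: 685.3 g / 138,531 L = 4.947 mg/L = 4.95 ppm.

(a) 61.3%; (b) 4.95 ppm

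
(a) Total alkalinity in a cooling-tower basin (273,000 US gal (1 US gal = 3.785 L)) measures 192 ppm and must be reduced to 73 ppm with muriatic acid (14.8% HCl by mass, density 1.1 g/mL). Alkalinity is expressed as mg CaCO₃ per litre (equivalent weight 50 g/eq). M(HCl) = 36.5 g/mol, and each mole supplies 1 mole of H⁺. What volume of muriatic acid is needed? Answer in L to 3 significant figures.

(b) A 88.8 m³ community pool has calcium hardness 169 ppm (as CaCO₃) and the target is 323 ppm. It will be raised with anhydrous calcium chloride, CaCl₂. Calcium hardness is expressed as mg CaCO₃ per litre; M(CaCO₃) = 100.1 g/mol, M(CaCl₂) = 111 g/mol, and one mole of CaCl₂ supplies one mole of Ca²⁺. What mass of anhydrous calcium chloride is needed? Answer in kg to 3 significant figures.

(a) 551 L; (b) 15.2 kg

(a) Volume: 273,000 US gal × 3.785 L/gal = 1,033,305 L.
(a) Alkalinity to neutralize: (192 − 73) = 119 mg/L as CaCO₃ × 1,033,305 L = 123,000 g as CaCO₃.
(a) Equivalents of H⁺ required: 123,000 ÷ 50 g/eq = 2459 eq = 2459 mol HCl.
(a) Mass of HCl: 2459 × 36.5 = 89,760 g.
(a) Mass of 14.8% solution: 89,760 / 0.148 = 606,500 g.
(a) Volume: 606,500 g ÷ 1.1 g/mL = 551,400 mL.

(b) Volume: 88.8 m³ = 88,800 L.
(b) Hardness to add: (323 − 169) = 154 mg/L as CaCO₃ × 88,800 L = 13,680 g as CaCO₃.
(b) Moles of Ca²⁺ (1 mol Ca²⁺ ≡ 1 mol CaCO₃): 13,680 / 100.1 g/mol = 136.6 mol.
(b) Mass of CaCl₂: 136.6 × 111 = 15,160 g.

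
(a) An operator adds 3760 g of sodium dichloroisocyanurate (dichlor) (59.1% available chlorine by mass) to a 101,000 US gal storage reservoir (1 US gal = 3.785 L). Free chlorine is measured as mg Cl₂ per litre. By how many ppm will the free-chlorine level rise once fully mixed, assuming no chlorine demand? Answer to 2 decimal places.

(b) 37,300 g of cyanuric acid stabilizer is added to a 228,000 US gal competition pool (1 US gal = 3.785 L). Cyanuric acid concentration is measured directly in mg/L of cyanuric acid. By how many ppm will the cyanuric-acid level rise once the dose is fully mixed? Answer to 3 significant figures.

(a) Volume: 101,000 US gal × 3.785 L/gal = 382,285 L.
(a) Available chlorine delivered: 3760 g × 0.591 = 2222 g as Cl₂.
(a) Concentration rise: 2222 g / 382,285 L = 5.813 mg/L = 5.81 ppm.

(b) Volume: 228,000 US gal × 3.785 L/gal = 862,980 L.
(b) Rise: 37,300 g / 862,980 L × 1000 = 43.22 mg/L.

(a) 5.81 ppm; (b) 43.2 ppm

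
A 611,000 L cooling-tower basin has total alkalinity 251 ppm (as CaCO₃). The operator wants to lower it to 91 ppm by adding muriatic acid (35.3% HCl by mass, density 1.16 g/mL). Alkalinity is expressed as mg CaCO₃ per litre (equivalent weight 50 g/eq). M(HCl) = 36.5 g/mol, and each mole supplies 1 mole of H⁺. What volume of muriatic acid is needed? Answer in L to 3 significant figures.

Alkalinity to neutralize: (251 − 91) = 160 mg/L as CaCO₃ × 611,000 L = 97,760 g as CaCO₃.
Equivalents of H⁺ required: 97,760 ÷ 50 g/eq = 1955 eq = 1955 mol HCl.
Mass of HCl: 1955 × 36.5 = 71,360 g.
Mass of 35.3% solution: 71,360 / 0.353 = 202,200 g.
Volume: 202,200 g ÷ 1.16 g/mL = 174,300 mL.

174 L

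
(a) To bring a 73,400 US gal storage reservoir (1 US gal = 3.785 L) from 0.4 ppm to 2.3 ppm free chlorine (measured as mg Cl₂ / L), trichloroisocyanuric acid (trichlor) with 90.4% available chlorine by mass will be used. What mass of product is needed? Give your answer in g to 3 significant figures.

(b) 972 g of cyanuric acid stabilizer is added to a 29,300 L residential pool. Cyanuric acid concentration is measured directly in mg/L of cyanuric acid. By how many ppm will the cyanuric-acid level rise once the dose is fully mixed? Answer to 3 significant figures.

(a) Volume: 73,400 US gal × 3.785 L/gal = 277,819 L.
(a) Chlorine deficit: 2.3 − 0.4 = 1.9 ppm = 1.9 mg/L as Cl₂.
(a) Cl₂ equivalent needed: 1.9 mg/L × 277,819 L = 527,900 mg = 527.9 g.
(a) Product at 90.4% available chlorine: 527.9 / 0.904 = 583.9 g.

(b) Rise: 972 g / 29,300 L × 1000 = 33.17 mg/L.

(a) 584 g; (b) 33.2 ppm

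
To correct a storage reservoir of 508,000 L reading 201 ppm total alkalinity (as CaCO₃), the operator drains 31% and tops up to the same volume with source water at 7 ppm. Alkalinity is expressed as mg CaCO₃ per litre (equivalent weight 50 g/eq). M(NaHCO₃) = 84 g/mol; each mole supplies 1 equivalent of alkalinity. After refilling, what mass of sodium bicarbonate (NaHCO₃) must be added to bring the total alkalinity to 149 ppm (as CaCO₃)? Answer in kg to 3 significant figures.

6.95 kg

After draining 31% and refilling: 201 × 0.69 + 7 × 0.31 = 140.86 ppm.
Deficit to target: 149 − 140.86 = 8.14 mg/L.
As CaCO₃: 8.14 mg/L × 508,000 L = 4135 g; ÷ 50 g/eq ÷ 1 = 82.7 mol NaHCO₃.
Mass: 82.7 × 84 = 6947 g.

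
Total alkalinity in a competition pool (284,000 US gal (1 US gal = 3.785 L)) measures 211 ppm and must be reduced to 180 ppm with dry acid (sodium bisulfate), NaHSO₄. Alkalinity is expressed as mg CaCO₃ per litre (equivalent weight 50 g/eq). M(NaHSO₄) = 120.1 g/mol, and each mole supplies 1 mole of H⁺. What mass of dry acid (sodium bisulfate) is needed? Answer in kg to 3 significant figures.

Volume: 284,000 US gal × 3.785 L/gal = 1,074,940 L.
Alkalinity to neutralize: (211 − 180) = 31 mg/L as CaCO₃ × 1,074,940 L = 33,320 g as CaCO₃.
Equivalents of H⁺ required: 33,320 ÷ 50 g/eq = 666.5 eq = 666.5 mol NaHSO₄.
Mass of NaHSO₄: 666.5 × 120.1 = 80,040 g.

80.0 kg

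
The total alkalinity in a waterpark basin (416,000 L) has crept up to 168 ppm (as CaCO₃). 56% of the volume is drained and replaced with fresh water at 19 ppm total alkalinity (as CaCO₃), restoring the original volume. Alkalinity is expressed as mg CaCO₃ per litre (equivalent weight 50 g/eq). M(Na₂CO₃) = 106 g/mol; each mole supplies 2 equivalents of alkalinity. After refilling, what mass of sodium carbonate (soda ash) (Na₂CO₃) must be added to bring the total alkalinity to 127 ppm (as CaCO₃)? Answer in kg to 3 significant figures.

18.7 kg

After draining 56% and refilling: 168 × 0.44 + 19 × 0.56 = 84.56 ppm.
Deficit to target: 127 − 84.56 = 42.44 mg/L.
As CaCO₃: 42.44 mg/L × 416,000 L = 17,660 g; ÷ 50 g/eq ÷ 2 = 176.6 mol Na₂CO₃.
Mass: 176.6 × 106 = 18,710 g.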